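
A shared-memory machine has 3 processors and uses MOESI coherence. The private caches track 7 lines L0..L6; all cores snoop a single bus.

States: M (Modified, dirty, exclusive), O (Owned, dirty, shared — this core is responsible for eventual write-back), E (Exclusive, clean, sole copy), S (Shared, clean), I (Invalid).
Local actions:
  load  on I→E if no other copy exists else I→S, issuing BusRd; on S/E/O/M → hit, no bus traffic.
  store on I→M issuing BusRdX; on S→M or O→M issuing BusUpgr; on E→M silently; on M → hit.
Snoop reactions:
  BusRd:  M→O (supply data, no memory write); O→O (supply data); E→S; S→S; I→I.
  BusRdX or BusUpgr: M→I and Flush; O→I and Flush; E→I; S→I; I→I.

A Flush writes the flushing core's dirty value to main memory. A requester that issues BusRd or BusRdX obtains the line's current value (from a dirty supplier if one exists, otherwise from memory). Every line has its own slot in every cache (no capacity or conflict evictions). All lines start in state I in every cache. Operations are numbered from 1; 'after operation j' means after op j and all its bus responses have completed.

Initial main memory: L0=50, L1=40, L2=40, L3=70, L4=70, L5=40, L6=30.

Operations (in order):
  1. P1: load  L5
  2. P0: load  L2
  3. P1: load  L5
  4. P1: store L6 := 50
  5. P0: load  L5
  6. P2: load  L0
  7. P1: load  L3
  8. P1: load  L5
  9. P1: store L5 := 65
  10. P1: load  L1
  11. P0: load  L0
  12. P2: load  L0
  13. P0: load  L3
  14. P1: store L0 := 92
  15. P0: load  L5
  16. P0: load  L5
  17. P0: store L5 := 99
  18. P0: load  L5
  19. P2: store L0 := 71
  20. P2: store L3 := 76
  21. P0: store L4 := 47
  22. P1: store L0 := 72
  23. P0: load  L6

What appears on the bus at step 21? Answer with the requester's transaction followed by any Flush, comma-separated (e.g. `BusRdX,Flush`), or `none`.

  op1 P1: load  L5 → I/E/I on L5; bus BusRd; mem=40
  op2 P0: load  L2 → E/I/I on L2; bus BusRd; mem=40
  op3 P1: load  L5 → I/E/I on L5; bus (none); mem=40
  op4 P1: store L6 := 50 → I/M/I on L6; bus BusRdX; mem=30
  op5 P0: load  L5 → S/S/I on L5; bus BusRd; mem=40
  op6 P2: load  L0 → I/I/E on L0; bus BusRd; mem=50
  op7 P1: load  L3 → I/E/I on L3; bus BusRd; mem=70
  op8 P1: load  L5 → S/S/I on L5; bus (none); mem=40
  op9 P1: store L5 := 65 → I/M/I on L5; bus BusUpgr; mem=40
  op10 P1: load  L1 → I/E/I on L1; bus BusRd; mem=40
  op11 P0: load  L0 → S/I/S on L0; bus BusRd; mem=50
  op12 P2: load  L0 → S/I/S on L0; bus (none); mem=50
  op13 P0: load  L3 → S/S/I on L3; bus BusRd; mem=70
  op14 P1: store L0 := 92 → I/M/I on L0; bus BusRdX; mem=50
  op15 P0: load  L5 → S/O/I on L5; bus BusRd; mem=40
  op16 P0: load  L5 → S/O/I on L5; bus (none); mem=40
  op17 P0: store L5 := 99 → M/I/I on L5; bus BusUpgr Flush; mem=65
  op18 P0: load  L5 → M/I/I on L5; bus (none); mem=65
  op19 P2: store L0 := 71 → I/I/M on L0; bus BusRdX Flush; mem=92
  op20 P2: store L3 := 76 → I/I/M on L3; bus BusRdX; mem=70
  op21 P0: store L4 := 47 → M/I/I on L4; bus BusRdX; mem=70
  op22 P1: store L0 := 72 → I/M/I on L0; bus BusRdX Flush; mem=71
  op23 P0: load  L6 → S/O/I on L6; bus BusRd; mem=30

bus = BusRdX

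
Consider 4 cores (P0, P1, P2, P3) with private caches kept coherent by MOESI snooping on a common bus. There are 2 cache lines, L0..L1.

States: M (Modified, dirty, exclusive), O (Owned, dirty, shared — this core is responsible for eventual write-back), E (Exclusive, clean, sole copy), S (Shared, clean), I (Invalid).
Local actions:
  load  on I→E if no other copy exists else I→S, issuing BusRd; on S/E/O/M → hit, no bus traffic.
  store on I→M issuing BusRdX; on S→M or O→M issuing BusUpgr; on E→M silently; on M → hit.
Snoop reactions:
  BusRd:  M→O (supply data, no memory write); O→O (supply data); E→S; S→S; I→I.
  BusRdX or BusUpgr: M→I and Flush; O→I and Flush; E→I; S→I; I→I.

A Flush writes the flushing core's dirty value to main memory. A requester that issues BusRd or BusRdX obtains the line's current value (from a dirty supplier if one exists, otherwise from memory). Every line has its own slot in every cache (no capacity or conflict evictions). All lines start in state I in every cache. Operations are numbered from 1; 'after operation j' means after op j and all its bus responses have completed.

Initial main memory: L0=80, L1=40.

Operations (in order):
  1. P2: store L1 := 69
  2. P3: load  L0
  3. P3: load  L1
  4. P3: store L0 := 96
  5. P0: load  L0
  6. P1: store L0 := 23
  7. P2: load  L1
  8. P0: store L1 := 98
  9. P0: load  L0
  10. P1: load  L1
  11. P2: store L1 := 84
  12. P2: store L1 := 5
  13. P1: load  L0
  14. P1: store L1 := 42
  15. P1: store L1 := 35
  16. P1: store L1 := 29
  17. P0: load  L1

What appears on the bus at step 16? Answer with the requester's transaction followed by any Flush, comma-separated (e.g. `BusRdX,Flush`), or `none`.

[1] P2: store L1 := 69 | P0:I, P1:I, P2:M(69), P3:I | bus: BusRdX
[2] P3: load  L0 | P0:I, P1:I, P2:I, P3:E(80) | bus: BusRd
[3] P3: load  L1 | P0:I, P1:I, P2:O(69), P3:S(69) | bus: BusRd
[4] P3: store L0 := 96 | P0:I, P1:I, P2:I, P3:M(96) | bus: none
[5] P0: load  L0 | P0:S(96), P1:I, P2:I, P3:O(96) | bus: BusRd
[6] P1: store L0 := 23 | P0:I, P1:M(23), P2:I, P3:I | bus: BusRdX,Flush
[7] P2: load  L1 | P0:I, P1:I, P2:O(69), P3:S(69) | bus: none
[8] P0: store L1 := 98 | P0:M(98), P1:I, P2:I, P3:I | bus: BusRdX,Flush
[9] P0: load  L0 | P0:S(23), P1:O(23), P2:I, P3:I | bus: BusRd
[10] P1: load  L1 | P0:O(98), P1:S(98), P2:I, P3:I | bus: BusRd
[11] P2: store L1 := 84 | P0:I, P1:I, P2:M(84), P3:I | bus: BusRdX,Flush
[12] P2: store L1 := 5 | P0:I, P1:I, P2:M(5), P3:I | bus: none
[13] P1: load  L0 | P0:S(23), P1:O(23), P2:I, P3:I | bus: none
[14] P1: store L1 := 42 | P0:I, P1:M(42), P2:I, P3:I | bus: BusRdX,Flush
[15] P1: store L1 := 35 | P0:I, P1:M(35), P2:I, P3:I | bus: none
[16] P1: store L1 := 29 | P0:I, P1:M(29), P2:I, P3:I | bus: none
[17] P0: load  L1 | P0:S(29), P1:O(29), P2:I, P3:I | bus: BusRd

bus = none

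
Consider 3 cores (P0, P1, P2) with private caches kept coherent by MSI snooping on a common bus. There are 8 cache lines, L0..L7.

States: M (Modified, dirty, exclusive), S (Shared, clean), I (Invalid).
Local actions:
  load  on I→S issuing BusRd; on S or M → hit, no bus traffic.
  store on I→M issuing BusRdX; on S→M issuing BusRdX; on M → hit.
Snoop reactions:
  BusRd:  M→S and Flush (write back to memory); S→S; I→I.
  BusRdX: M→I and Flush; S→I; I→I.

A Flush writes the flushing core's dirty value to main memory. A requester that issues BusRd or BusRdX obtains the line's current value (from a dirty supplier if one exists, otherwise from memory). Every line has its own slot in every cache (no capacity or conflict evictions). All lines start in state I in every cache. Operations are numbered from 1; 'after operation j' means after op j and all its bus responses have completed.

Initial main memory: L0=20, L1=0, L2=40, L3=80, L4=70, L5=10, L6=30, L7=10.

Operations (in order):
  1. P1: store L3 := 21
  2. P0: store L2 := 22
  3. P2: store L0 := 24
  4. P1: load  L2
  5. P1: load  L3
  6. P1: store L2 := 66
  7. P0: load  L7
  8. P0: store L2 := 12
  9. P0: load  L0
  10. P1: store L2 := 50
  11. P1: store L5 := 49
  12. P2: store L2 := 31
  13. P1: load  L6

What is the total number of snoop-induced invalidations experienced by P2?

step 1: P1: store L3 := 21  ⟶  IMI  (L3)  txn=BusRdX  M[L3]=80
step 2: P0: store L2 := 22  ⟶  MII  (L2)  txn=BusRdX  M[L2]=40
step 3: P2: store L0 := 24  ⟶  IIM  (L0)  txn=BusRdX  M[L0]=20
step 4: P1: load  L2  ⟶  SSI  (L2)  txn=BusRd+Flush  M[L2]=22
step 5: P1: load  L3  ⟶  IMI  (L3)  txn=∅  M[L3]=80
step 6: P1: store L2 := 66  ⟶  IMI  (L2)  txn=BusRdX  M[L2]=22
step 7: P0: load  L7  ⟶  SII  (L7)  txn=BusRd  M[L7]=10
step 8: P0: store L2 := 12  ⟶  MII  (L2)  txn=BusRdX+Flush  M[L2]=66
step 9: P0: load  L0  ⟶  SIS  (L0)  txn=BusRd+Flush  M[L0]=24
step 10: P1: store L2 := 50  ⟶  IMI  (L2)  txn=BusRdX+Flush  M[L2]=12
step 11: P1: store L5 := 49  ⟶  IMI  (L5)  txn=BusRdX  M[L5]=10
step 12: P2: store L2 := 31  ⟶  IIM  (L2)  txn=BusRdX+Flush  M[L2]=50
step 13: P1: load  L6  ⟶  ISI  (L6)  txn=BusRd  M[L6]=30

invalidations = 0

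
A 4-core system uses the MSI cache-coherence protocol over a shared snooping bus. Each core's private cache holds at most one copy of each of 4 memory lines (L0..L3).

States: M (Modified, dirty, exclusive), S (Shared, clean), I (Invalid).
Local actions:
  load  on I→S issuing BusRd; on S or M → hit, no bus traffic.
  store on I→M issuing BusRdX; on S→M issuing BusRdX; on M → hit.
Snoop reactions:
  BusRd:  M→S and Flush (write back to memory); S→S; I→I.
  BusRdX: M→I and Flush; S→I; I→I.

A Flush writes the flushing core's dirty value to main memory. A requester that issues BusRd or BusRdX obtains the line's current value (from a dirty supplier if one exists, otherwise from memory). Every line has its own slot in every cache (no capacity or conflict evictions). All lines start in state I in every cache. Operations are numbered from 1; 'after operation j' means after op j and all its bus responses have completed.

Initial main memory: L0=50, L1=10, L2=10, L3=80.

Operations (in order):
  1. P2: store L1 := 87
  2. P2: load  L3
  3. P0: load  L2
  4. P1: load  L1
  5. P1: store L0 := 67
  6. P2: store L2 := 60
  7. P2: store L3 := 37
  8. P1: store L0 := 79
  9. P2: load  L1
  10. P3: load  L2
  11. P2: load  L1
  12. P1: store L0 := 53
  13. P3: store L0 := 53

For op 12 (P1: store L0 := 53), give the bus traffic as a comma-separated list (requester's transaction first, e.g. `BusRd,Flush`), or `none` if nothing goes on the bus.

bus = none

  op1 P2: store L1 := 87 → I/I/M/I on L1; bus BusRdX; mem=10
  op2 P2: load  L3 → I/I/S/I on L3; bus BusRd; mem=80
  op3 P0: load  L2 → S/I/I/I on L2; bus BusRd; mem=10
  op4 P1: load  L1 → I/S/S/I on L1; bus BusRd Flush; mem=87
  op5 P1: store L0 := 67 → I/M/I/I on L0; bus BusRdX; mem=50
  op6 P2: store L2 := 60 → I/I/M/I on L2; bus BusRdX; mem=10
  op7 P2: store L3 := 37 → I/I/M/I on L3; bus BusRdX; mem=80
  op8 P1: store L0 := 79 → I/M/I/I on L0; bus (none); mem=50
  op9 P2: load  L1 → I/S/S/I on L1; bus (none); mem=87
  op10 P3: load  L2 → I/I/S/S on L2; bus BusRd Flush; mem=60
  op11 P2: load  L1 → I/S/S/I on L1; bus (none); mem=87
  op12 P1: store L0 := 53 → I/M/I/I on L0; bus (none); mem=50
  op13 P3: store L0 := 53 → I/I/I/M on L0; bus BusRdX Flush; mem=53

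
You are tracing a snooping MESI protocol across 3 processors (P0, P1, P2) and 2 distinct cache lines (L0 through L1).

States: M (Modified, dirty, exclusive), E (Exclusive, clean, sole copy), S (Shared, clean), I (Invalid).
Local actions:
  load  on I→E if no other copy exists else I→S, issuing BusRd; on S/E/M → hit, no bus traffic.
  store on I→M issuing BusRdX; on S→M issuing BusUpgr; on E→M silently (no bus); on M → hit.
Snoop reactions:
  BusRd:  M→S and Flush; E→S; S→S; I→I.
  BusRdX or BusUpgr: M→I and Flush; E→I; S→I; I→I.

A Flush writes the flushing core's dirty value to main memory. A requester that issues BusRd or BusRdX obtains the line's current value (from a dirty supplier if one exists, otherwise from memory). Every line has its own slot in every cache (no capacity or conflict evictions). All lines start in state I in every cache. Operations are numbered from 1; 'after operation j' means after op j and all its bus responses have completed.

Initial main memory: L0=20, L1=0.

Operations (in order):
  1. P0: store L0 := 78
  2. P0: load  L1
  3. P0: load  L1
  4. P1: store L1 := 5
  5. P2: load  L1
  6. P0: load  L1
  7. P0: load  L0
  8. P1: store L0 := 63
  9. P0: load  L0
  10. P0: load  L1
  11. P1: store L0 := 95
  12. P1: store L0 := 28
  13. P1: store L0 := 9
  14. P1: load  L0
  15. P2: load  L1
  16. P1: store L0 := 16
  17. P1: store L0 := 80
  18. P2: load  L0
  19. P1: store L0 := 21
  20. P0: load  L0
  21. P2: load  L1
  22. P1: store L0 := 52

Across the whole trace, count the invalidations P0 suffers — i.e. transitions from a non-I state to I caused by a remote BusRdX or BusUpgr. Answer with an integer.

invalidations = 4

1. P0: store L0 := 78  bus=[BusRdX]  L0: P0=M P1=I P2=I  mem[L0]=20
2. P0: load  L1  bus=[BusRd]  L1: P0=E P1=I P2=I  mem[L1]=0
3. P0: load  L1  bus=[-]  L1: P0=E P1=I P2=I  mem[L1]=0
4. P1: store L1 := 5  bus=[BusRdX]  L1: P0=I P1=M P2=I  mem[L1]=0
5. P2: load  L1  bus=[BusRd,Flush]  L1: P0=I P1=S P2=S  mem[L1]=5
6. P0: load  L1  bus=[BusRd]  L1: P0=S P1=S P2=S  mem[L1]=5
7. P0: load  L0  bus=[-]  L0: P0=M P1=I P2=I  mem[L0]=20
8. P1: store L0 := 63  bus=[BusRdX,Flush]  L0: P0=I P1=M P2=I  mem[L0]=78
9. P0: load  L0  bus=[BusRd,Flush]  L0: P0=S P1=S P2=I  mem[L0]=63
10. P0: load  L1  bus=[-]  L1: P0=S P1=S P2=S  mem[L1]=5
11. P1: store L0 := 95  bus=[BusUpgr]  L0: P0=I P1=M P2=I  mem[L0]=63
12. P1: store L0 := 28  bus=[-]  L0: P0=I P1=M P2=I  mem[L0]=63
13. P1: store L0 := 9  bus=[-]  L0: P0=I P1=M P2=I  mem[L0]=63
14. P1: load  L0  bus=[-]  L0: P0=I P1=M P2=I  mem[L0]=63
15. P2: load  L1  bus=[-]  L1: P0=S P1=S P2=S  mem[L1]=5
16. P1: store L0 := 16  bus=[-]  L0: P0=I P1=M P2=I  mem[L0]=63
17. P1: store L0 := 80  bus=[-]  L0: P0=I P1=M P2=I  mem[L0]=63
18. P2: load  L0  bus=[BusRd,Flush]  L0: P0=I P1=S P2=S  mem[L0]=80
19. P1: store L0 := 21  bus=[BusUpgr]  L0: P0=I P1=M P2=I  mem[L0]=80
20. P0: load  L0  bus=[BusRd,Flush]  L0: P0=S P1=S P2=I  mem[L0]=21
21. P2: load  L1  bus=[-]  L1: P0=S P1=S P2=S  mem[L1]=5
22. P1: store L0 := 52  bus=[BusUpgr]  L0: P0=I P1=M P2=I  mem[L0]=21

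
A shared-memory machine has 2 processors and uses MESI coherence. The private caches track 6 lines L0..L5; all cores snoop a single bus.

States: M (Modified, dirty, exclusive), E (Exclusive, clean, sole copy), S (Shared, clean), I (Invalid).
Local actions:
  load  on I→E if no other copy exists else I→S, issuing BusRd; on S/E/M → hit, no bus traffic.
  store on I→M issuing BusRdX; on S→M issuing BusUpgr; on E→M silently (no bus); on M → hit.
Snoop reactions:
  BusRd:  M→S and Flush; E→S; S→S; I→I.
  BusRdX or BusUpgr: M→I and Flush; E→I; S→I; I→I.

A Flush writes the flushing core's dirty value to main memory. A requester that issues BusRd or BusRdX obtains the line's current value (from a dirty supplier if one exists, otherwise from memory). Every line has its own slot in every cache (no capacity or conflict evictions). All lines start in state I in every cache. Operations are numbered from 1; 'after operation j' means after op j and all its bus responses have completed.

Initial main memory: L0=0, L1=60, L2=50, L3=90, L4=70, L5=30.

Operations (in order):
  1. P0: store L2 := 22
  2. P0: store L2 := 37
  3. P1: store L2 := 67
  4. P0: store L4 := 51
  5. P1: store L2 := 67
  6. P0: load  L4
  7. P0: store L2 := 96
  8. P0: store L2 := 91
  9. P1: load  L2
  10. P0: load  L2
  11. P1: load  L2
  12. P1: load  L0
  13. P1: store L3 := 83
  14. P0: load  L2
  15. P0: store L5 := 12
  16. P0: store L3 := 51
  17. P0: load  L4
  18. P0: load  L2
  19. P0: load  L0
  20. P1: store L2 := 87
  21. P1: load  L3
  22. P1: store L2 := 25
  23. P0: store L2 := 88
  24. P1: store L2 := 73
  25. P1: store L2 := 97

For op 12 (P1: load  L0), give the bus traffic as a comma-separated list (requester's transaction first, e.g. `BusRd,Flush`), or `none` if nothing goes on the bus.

bus = BusRd

1. P0: store L2 := 22  bus=[BusRdX]  L2: P0=M P1=I  mem[L2]=50
2. P0: store L2 := 37  bus=[-]  L2: P0=M P1=I  mem[L2]=50
3. P1: store L2 := 67  bus=[BusRdX,Flush]  L2: P0=I P1=M  mem[L2]=37
4. P0: store L4 := 51  bus=[BusRdX]  L4: P0=M P1=I  mem[L4]=70
5. P1: store L2 := 67  bus=[-]  L2: P0=I P1=M  mem[L2]=37
6. P0: load  L4  bus=[-]  L4: P0=M P1=I  mem[L4]=70
7. P0: store L2 := 96  bus=[BusRdX,Flush]  L2: P0=M P1=I  mem[L2]=67
8. P0: store L2 := 91  bus=[-]  L2: P0=M P1=I  mem[L2]=67
9. P1: load  L2  bus=[BusRd,Flush]  L2: P0=S P1=S  mem[L2]=91
10. P0: load  L2  bus=[-]  L2: P0=S P1=S  mem[L2]=91
11. P1: load  L2  bus=[-]  L2: P0=S P1=S  mem[L2]=91
12. P1: load  L0  bus=[BusRd]  L0: P0=I P1=E  mem[L0]=0
13. P1: store L3 := 83  bus=[BusRdX]  L3: P0=I P1=M  mem[L3]=90
14. P0: load  L2  bus=[-]  L2: P0=S P1=S  mem[L2]=91
15. P0: store L5 := 12  bus=[BusRdX]  L5: P0=M P1=I  mem[L5]=30
16. P0: store L3 := 51  bus=[BusRdX,Flush]  L3: P0=M P1=I  mem[L3]=83
17. P0: load  L4  bus=[-]  L4: P0=M P1=I  mem[L4]=70
18. P0: load  L2  bus=[-]  L2: P0=S P1=S  mem[L2]=91
19. P0: load  L0  bus=[BusRd]  L0: P0=S P1=S  mem[L0]=0
20. P1: store L2 := 87  bus=[BusUpgr]  L2: P0=I P1=M  mem[L2]=91
21. P1: load  L3  bus=[BusRd,Flush]  L3: P0=S P1=S  mem[L3]=51
22. P1: store L2 := 25  bus=[-]  L2: P0=I P1=M  mem[L2]=91
23. P0: store L2 := 88  bus=[BusRdX,Flush]  L2: P0=M P1=I  mem[L2]=25
24. P1: store L2 := 73  bus=[BusRdX,Flush]  L2: P0=I P1=M  mem[L2]=88
25. P1: store L2 := 97  bus=[-]  L2: P0=I P1=M  mem[L2]=88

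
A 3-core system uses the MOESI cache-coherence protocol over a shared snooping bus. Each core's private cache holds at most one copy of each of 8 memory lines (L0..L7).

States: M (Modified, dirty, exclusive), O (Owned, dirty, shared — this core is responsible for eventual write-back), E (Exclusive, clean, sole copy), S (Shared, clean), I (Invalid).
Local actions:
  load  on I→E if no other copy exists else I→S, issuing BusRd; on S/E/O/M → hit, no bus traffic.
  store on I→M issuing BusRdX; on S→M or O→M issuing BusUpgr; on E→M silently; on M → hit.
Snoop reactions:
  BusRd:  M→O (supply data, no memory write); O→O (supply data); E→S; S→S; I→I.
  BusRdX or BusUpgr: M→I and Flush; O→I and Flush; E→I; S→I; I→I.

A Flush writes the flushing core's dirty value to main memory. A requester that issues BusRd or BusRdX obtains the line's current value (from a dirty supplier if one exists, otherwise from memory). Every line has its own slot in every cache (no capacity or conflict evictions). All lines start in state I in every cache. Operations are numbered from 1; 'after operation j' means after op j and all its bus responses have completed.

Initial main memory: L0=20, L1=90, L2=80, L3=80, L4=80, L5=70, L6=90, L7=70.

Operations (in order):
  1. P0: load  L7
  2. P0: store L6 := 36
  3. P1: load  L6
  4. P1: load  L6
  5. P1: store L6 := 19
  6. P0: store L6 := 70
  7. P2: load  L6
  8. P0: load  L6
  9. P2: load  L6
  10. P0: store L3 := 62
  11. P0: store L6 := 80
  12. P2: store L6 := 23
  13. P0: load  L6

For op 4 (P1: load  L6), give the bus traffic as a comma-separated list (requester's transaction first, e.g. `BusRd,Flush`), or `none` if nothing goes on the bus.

bus = none

[1] P0: load  L7 | P0:E(70), P1:I, P2:I | bus: BusRd
[2] P0: store L6 := 36 | P0:M(36), P1:I, P2:I | bus: BusRdX
[3] P1: load  L6 | P0:O(36), P1:S(36), P2:I | bus: BusRd
[4] P1: load  L6 | P0:O(36), P1:S(36), P2:I | bus: none
[5] P1: store L6 := 19 | P0:I, P1:M(19), P2:I | bus: BusUpgr,Flush
[6] P0: store L6 := 70 | P0:M(70), P1:I, P2:I | bus: BusRdX,Flush
[7] P2: load  L6 | P0:O(70), P1:I, P2:S(70) | bus: BusRd
[8] P0: load  L6 | P0:O(70), P1:I, P2:S(70) | bus: none
[9] P2: load  L6 | P0:O(70), P1:I, P2:S(70) | bus: none
[10] P0: store L3 := 62 | P0:M(62), P1:I, P2:I | bus: BusRdX
[11] P0: store L6 := 80 | P0:M(80), P1:I, P2:I | bus: BusUpgr
[12] P2: store L6 := 23 | P0:I, P1:I, P2:M(23) | bus: BusRdX,Flush
[13] P0: load  L6 | P0:S(23), P1:I, P2:O(23) | bus: BusRd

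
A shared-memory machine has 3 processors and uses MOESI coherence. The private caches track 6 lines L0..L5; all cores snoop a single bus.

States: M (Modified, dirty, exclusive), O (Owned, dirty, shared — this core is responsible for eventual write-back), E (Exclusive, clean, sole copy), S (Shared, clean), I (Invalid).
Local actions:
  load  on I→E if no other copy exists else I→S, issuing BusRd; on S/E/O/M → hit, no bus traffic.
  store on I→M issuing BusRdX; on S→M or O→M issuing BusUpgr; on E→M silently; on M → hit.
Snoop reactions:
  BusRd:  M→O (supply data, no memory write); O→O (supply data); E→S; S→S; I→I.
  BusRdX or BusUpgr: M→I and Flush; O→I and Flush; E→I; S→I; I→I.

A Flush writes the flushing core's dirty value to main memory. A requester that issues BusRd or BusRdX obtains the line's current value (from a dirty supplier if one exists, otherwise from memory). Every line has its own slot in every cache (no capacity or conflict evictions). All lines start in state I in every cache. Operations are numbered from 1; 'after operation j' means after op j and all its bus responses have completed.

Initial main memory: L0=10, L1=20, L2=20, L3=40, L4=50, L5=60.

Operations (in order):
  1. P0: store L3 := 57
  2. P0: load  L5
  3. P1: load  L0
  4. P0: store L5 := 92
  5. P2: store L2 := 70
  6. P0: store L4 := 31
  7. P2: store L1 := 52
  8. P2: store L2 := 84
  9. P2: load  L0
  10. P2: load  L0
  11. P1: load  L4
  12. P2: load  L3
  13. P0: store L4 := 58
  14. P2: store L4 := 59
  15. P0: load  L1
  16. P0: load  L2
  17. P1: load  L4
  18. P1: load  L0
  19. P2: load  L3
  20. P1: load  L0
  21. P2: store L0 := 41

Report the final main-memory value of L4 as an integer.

[1] P0: store L3 := 57 | P0:M(57), P1:I, P2:I | bus: BusRdX
[2] P0: load  L5 | P0:E(60), P1:I, P2:I | bus: BusRd
[3] P1: load  L0 | P0:I, P1:E(10), P2:I | bus: BusRd
[4] P0: store L5 := 92 | P0:M(92), P1:I, P2:I | bus: none
[5] P2: store L2 := 70 | P0:I, P1:I, P2:M(70) | bus: BusRdX
[6] P0: store L4 := 31 | P0:M(31), P1:I, P2:I | bus: BusRdX
[7] P2: store L1 := 52 | P0:I, P1:I, P2:M(52) | bus: BusRdX
[8] P2: store L2 := 84 | P0:I, P1:I, P2:M(84) | bus: none
[9] P2: load  L0 | P0:I, P1:S(10), P2:S(10) | bus: BusRd
[10] P2: load  L0 | P0:I, P1:S(10), P2:S(10) | bus: none
[11] P1: load  L4 | P0:O(31), P1:S(31), P2:I | bus: BusRd
[12] P2: load  L3 | P0:O(57), P1:I, P2:S(57) | bus: BusRd
[13] P0: store L4 := 58 | P0:M(58), P1:I, P2:I | bus: BusUpgr
[14] P2: store L4 := 59 | P0:I, P1:I, P2:M(59) | bus: BusRdX,Flush
[15] P0: load  L1 | P0:S(52), P1:I, P2:O(52) | bus: BusRd
[16] P0: load  L2 | P0:S(84), P1:I, P2:O(84) | bus: BusRd
[17] P1: load  L4 | P0:I, P1:S(59), P2:O(59) | bus: BusRd
[18] P1: load  L0 | P0:I, P1:S(10), P2:S(10) | bus: none
[19] P2: load  L3 | P0:O(57), P1:I, P2:S(57) | bus: none
[20] P1: load  L0 | P0:I, P1:S(10), P2:S(10) | bus: none
[21] P2: store L0 := 41 | P0:I, P1:I, P2:M(41) | bus: BusUpgr

memory[L4] = 58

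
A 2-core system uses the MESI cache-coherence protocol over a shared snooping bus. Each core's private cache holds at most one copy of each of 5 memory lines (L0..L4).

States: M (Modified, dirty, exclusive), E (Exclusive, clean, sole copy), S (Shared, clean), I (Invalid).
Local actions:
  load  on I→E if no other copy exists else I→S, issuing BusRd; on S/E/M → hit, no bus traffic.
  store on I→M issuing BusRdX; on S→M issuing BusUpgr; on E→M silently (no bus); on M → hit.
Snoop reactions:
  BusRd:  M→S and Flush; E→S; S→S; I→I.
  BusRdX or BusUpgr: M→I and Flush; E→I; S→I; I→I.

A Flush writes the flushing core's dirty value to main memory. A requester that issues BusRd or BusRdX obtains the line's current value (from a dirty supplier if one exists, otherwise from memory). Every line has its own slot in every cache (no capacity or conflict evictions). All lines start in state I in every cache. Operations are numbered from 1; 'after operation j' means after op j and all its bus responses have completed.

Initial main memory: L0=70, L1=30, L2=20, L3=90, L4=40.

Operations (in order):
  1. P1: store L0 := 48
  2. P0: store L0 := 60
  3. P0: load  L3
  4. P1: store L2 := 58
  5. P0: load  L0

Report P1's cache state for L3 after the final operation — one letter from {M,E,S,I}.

state = I

step 1: P1: store L0 := 48  ⟶  IM  (L0)  txn=BusRdX  M[L0]=70
step 2: P0: store L0 := 60  ⟶  MI  (L0)  txn=BusRdX+Flush  M[L0]=48
step 3: P0: load  L3  ⟶  EI  (L3)  txn=BusRd  M[L3]=90
step 4: P1: store L2 := 58  ⟶  IM  (L2)  txn=BusRdX  M[L2]=20
step 5: P0: load  L0  ⟶  MI  (L0)  txn=∅  M[L0]=48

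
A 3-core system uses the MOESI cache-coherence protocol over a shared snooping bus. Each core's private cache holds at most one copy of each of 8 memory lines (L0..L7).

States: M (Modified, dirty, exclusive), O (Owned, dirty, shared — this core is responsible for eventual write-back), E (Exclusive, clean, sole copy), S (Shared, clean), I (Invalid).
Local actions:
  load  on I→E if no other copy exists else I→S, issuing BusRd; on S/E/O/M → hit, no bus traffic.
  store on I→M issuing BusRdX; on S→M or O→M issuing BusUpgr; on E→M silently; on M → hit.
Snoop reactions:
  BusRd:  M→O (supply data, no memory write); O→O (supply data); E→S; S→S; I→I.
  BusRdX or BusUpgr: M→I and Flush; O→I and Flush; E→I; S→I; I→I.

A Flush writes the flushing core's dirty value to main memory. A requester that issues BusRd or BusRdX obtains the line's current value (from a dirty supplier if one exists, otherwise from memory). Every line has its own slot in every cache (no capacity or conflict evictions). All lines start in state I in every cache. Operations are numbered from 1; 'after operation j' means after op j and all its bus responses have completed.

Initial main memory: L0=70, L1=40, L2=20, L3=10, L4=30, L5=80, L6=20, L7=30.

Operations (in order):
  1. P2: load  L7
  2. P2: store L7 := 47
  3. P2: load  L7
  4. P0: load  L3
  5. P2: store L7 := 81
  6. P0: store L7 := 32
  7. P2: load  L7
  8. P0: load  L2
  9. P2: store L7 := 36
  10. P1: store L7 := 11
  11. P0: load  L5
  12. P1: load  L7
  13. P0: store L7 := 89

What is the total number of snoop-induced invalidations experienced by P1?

invalidations = 1

step 1: P2: load  L7  ⟶  IIE  (L7)  txn=BusRd  M[L7]=30
step 2: P2: store L7 := 47  ⟶  IIM  (L7)  txn=∅  M[L7]=30
step 3: P2: load  L7  ⟶  IIM  (L7)  txn=∅  M[L7]=30
step 4: P0: load  L3  ⟶  EII  (L3)  txn=BusRd  M[L3]=10
step 5: P2: store L7 := 81  ⟶  IIM  (L7)  txn=∅  M[L7]=30
step 6: P0: store L7 := 32  ⟶  MII  (L7)  txn=BusRdX+Flush  M[L7]=81
step 7: P2: load  L7  ⟶  OIS  (L7)  txn=BusRd  M[L7]=81
step 8: P0: load  L2  ⟶  EII  (L2)  txn=BusRd  M[L2]=20
step 9: P2: store L7 := 36  ⟶  IIM  (L7)  txn=BusUpgr+Flush  M[L7]=32
step 10: P1: store L7 := 11  ⟶  IMI  (L7)  txn=BusRdX+Flush  M[L7]=36
step 11: P0: load  L5  ⟶  EII  (L5)  txn=BusRd  M[L5]=80
step 12: P1: load  L7  ⟶  IMI  (L7)  txn=∅  M[L7]=36
step 13: P0: store L7 := 89  ⟶  MII  (L7)  txn=BusRdX+Flush  M[L7]=11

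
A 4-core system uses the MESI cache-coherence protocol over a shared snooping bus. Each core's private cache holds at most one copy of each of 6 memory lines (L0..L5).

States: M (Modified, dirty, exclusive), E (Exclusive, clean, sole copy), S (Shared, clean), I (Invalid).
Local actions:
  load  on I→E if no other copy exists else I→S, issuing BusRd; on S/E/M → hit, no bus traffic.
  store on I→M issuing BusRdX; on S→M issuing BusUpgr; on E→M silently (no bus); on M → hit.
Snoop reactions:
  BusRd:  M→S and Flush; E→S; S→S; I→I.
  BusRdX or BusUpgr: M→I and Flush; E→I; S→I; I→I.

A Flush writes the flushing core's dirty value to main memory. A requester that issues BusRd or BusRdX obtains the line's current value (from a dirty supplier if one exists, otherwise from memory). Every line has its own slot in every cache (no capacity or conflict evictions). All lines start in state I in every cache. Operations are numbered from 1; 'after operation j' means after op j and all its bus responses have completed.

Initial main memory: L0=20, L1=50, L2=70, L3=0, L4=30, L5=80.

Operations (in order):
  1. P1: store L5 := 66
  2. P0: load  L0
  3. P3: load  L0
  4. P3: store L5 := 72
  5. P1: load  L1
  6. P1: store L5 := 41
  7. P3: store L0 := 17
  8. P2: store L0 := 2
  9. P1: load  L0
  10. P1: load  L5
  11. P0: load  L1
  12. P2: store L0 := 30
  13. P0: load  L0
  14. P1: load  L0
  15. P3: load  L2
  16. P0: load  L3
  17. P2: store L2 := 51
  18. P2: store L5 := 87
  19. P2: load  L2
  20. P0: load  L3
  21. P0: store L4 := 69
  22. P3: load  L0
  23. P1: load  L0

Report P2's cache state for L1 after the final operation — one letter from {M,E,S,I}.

state = I

[1] P1: store L5 := 66 | P0:I, P1:M(66), P2:I, P3:I | bus: BusRdX
[2] P0: load  L0 | P0:E(20), P1:I, P2:I, P3:I | bus: BusRd
[3] P3: load  L0 | P0:S(20), P1:I, P2:I, P3:S(20) | bus: BusRd
[4] P3: store L5 := 72 | P0:I, P1:I, P2:I, P3:M(72) | bus: BusRdX,Flush
[5] P1: load  L1 | P0:I, P1:E(50), P2:I, P3:I | bus: BusRd
[6] P1: store L5 := 41 | P0:I, P1:M(41), P2:I, P3:I | bus: BusRdX,Flush
[7] P3: store L0 := 17 | P0:I, P1:I, P2:I, P3:M(17) | bus: BusUpgr
[8] P2: store L0 := 2 | P0:I, P1:I, P2:M(2), P3:I | bus: BusRdX,Flush
[9] P1: load  L0 | P0:I, P1:S(2), P2:S(2), P3:I | bus: BusRd,Flush
[10] P1: load  L5 | P0:I, P1:M(41), P2:I, P3:I | bus: none
[11] P0: load  L1 | P0:S(50), P1:S(50), P2:I, P3:I | bus: BusRd
[12] P2: store L0 := 30 | P0:I, P1:I, P2:M(30), P3:I | bus: BusUpgr
[13] P0: load  L0 | P0:S(30), P1:I, P2:S(30), P3:I | bus: BusRd,Flush
[14] P1: load  L0 | P0:S(30), P1:S(30), P2:S(30), P3:I | bus: BusRd
[15] P3: load  L2 | P0:I, P1:I, P2:I, P3:E(70) | bus: BusRd
[16] P0: load  L3 | P0:E(0), P1:I, P2:I, P3:I | bus: BusRd
[17] P2: store L2 := 51 | P0:I, P1:I, P2:M(51), P3:I | bus: BusRdX
[18] P2: store L5 := 87 | P0:I, P1:I, P2:M(87), P3:I | bus: BusRdX,Flush
[19] P2: load  L2 | P0:I, P1:I, P2:M(51), P3:I | bus: none
[20] P0: load  L3 | P0:E(0), P1:I, P2:I, P3:I | bus: none
[21] P0: store L4 := 69 | P0:M(69), P1:I, P2:I, P3:I | bus: BusRdX
[22] P3: load  L0 | P0:S(30), P1:S(30), P2:S(30), P3:S(30) | bus: BusRd
[23] P1: load  L0 | P0:S(30), P1:S(30), P2:S(30), P3:S(30) | bus: none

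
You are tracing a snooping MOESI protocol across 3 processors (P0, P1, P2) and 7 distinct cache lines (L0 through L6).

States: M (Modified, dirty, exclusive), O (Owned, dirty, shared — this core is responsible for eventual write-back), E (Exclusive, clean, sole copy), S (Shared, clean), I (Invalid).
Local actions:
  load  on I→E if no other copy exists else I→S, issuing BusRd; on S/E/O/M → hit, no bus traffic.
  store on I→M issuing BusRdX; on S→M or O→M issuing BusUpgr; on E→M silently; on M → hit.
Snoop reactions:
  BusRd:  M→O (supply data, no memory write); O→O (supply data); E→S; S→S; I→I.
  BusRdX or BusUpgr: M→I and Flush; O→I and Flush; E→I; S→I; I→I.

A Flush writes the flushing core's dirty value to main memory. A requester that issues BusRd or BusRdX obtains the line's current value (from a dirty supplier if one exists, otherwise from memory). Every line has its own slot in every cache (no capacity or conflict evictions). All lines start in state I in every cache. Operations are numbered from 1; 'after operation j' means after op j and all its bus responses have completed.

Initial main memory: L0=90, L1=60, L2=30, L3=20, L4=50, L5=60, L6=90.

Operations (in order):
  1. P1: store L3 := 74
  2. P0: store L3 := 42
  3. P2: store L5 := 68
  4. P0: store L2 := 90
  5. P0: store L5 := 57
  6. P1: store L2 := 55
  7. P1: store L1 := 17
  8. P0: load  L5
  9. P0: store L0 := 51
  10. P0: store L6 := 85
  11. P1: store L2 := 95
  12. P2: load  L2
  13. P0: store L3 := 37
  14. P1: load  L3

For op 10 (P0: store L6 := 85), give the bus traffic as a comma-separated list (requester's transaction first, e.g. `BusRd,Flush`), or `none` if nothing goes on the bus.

bus = BusRdX

1. P1: store L3 := 74  bus=[BusRdX]  L3: P0=I P1=M P2=I  mem[L3]=20
2. P0: store L3 := 42  bus=[BusRdX,Flush]  L3: P0=M P1=I P2=I  mem[L3]=74
3. P2: store L5 := 68  bus=[BusRdX]  L5: P0=I P1=I P2=M  mem[L5]=60
4. P0: store L2 := 90  bus=[BusRdX]  L2: P0=M P1=I P2=I  mem[L2]=30
5. P0: store L5 := 57  bus=[BusRdX,Flush]  L5: P0=M P1=I P2=I  mem[L5]=68
6. P1: store L2 := 55  bus=[BusRdX,Flush]  L2: P0=I P1=M P2=I  mem[L2]=90
7. P1: store L1 := 17  bus=[BusRdX]  L1: P0=I P1=M P2=I  mem[L1]=60
8. P0: load  L5  bus=[-]  L5: P0=M P1=I P2=I  mem[L5]=68
9. P0: store L0 := 51  bus=[BusRdX]  L0: P0=M P1=I P2=I  mem[L0]=90
10. P0: store L6 := 85  bus=[BusRdX]  L6: P0=M P1=I P2=I  mem[L6]=90
11. P1: store L2 := 95  bus=[-]  L2: P0=I P1=M P2=I  mem[L2]=90
12. P2: load  L2  bus=[BusRd]  L2: P0=I P1=O P2=S  mem[L2]=90
13. P0: store L3 := 37  bus=[-]  L3: P0=M P1=I P2=I  mem[L3]=74
14. P1: load  L3  bus=[BusRd]  L3: P0=O P1=S P2=I  mem[L3]=74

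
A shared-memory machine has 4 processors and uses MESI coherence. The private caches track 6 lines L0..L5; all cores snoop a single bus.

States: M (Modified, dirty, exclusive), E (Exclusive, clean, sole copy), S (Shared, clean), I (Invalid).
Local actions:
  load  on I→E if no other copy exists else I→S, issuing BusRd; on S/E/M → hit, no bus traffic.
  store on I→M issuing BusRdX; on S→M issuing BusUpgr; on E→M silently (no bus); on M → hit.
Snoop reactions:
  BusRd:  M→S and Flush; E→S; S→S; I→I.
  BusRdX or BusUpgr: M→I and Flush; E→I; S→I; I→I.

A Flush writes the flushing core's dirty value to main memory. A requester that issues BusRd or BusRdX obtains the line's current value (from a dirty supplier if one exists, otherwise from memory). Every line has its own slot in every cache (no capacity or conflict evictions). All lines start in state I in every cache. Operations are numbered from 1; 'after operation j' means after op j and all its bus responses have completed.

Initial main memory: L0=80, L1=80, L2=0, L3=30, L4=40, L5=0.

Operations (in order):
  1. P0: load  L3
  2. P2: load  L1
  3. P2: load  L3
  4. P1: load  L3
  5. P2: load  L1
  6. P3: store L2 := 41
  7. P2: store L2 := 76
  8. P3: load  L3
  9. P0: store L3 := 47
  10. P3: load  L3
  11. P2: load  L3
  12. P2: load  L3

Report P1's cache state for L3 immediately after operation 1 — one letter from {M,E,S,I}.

state = I

[1] P0: load  L3 | P0:E(30), P1:I, P2:I, P3:I | bus: BusRd
[2] P2: load  L1 | P0:I, P1:I, P2:E(80), P3:I | bus: BusRd
[3] P2: load  L3 | P0:S(30), P1:I, P2:S(30), P3:I | bus: BusRd
[4] P1: load  L3 | P0:S(30), P1:S(30), P2:S(30), P3:I | bus: BusRd
[5] P2: load  L1 | P0:I, P1:I, P2:E(80), P3:I | bus: none
[6] P3: store L2 := 41 | P0:I, P1:I, P2:I, P3:M(41) | bus: BusRdX
[7] P2: store L2 := 76 | P0:I, P1:I, P2:M(76), P3:I | bus: BusRdX,Flush
[8] P3: load  L3 | P0:S(30), P1:S(30), P2:S(30), P3:S(30) | bus: BusRd
[9] P0: store L3 := 47 | P0:M(47), P1:I, P2:I, P3:I | bus: BusUpgr
[10] P3: load  L3 | P0:S(47), P1:I, P2:I, P3:S(47) | bus: BusRd,Flush
[11] P2: load  L3 | P0:S(47), P1:I, P2:S(47), P3:S(47) | bus: BusRd
[12] P2: load  L3 | P0:S(47), P1:I, P2:S(47), P3:S(47) | bus: none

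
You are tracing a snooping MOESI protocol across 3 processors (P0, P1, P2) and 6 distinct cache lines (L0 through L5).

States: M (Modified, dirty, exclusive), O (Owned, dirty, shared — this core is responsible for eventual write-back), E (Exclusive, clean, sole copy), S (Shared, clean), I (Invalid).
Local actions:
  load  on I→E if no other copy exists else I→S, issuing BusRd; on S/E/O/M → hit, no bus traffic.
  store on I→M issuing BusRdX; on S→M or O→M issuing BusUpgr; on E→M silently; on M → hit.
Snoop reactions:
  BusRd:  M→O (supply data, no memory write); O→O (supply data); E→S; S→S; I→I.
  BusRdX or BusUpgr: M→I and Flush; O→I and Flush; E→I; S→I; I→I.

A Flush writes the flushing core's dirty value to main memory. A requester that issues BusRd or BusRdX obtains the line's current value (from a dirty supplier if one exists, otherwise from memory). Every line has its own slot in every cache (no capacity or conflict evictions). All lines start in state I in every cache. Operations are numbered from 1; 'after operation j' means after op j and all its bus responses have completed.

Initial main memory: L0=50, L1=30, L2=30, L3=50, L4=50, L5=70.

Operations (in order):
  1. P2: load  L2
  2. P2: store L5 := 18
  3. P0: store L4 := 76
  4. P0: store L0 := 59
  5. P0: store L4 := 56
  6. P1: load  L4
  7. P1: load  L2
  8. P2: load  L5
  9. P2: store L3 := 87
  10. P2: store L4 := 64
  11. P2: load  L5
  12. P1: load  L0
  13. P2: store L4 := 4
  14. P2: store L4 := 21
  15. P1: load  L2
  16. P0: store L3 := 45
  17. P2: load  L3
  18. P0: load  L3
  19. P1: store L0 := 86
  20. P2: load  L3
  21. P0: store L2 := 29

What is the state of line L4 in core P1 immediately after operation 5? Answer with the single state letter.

step 1: P2: load  L2  ⟶  IIE  (L2)  txn=BusRd  M[L2]=30
step 2: P2: store L5 := 18  ⟶  IIM  (L5)  txn=BusRdX  M[L5]=70
step 3: P0: store L4 := 76  ⟶  MII  (L4)  txn=BusRdX  M[L4]=50
step 4: P0: store L0 := 59  ⟶  MII  (L0)  txn=BusRdX  M[L0]=50
step 5: P0: store L4 := 56  ⟶  MII  (L4)  txn=∅  M[L4]=50
step 6: P1: load  L4  ⟶  OSI  (L4)  txn=BusRd  M[L4]=50
step 7: P1: load  L2  ⟶  ISS  (L2)  txn=BusRd  M[L2]=30
step 8: P2: load  L5  ⟶  IIM  (L5)  txn=∅  M[L5]=70
step 9: P2: store L3 := 87  ⟶  IIM  (L3)  txn=BusRdX  M[L3]=50
step 10: P2: store L4 := 64  ⟶  IIM  (L4)  txn=BusRdX+Flush  M[L4]=56
step 11: P2: load  L5  ⟶  IIM  (L5)  txn=∅  M[L5]=70
step 12: P1: load  L0  ⟶  OSI  (L0)  txn=BusRd  M[L0]=50
step 13: P2: store L4 := 4  ⟶  IIM  (L4)  txn=∅  M[L4]=56
step 14: P2: store L4 := 21  ⟶  IIM  (L4)  txn=∅  M[L4]=56
step 15: P1: load  L2  ⟶  ISS  (L2)  txn=∅  M[L2]=30
step 16: P0: store L3 := 45  ⟶  MII  (L3)  txn=BusRdX+Flush  M[L3]=87
step 17: P2: load  L3  ⟶  OIS  (L3)  txn=BusRd  M[L3]=87
step 18: P0: load  L3  ⟶  OIS  (L3)  txn=∅  M[L3]=87
step 19: P1: store L0 := 86  ⟶  IMI  (L0)  txn=BusUpgr+Flush  M[L0]=59
step 20: P2: load  L3  ⟶  OIS  (L3)  txn=∅  M[L3]=87
step 21: P0: store L2 := 29  ⟶  MII  (L2)  txn=BusRdX  M[L2]=30

state = I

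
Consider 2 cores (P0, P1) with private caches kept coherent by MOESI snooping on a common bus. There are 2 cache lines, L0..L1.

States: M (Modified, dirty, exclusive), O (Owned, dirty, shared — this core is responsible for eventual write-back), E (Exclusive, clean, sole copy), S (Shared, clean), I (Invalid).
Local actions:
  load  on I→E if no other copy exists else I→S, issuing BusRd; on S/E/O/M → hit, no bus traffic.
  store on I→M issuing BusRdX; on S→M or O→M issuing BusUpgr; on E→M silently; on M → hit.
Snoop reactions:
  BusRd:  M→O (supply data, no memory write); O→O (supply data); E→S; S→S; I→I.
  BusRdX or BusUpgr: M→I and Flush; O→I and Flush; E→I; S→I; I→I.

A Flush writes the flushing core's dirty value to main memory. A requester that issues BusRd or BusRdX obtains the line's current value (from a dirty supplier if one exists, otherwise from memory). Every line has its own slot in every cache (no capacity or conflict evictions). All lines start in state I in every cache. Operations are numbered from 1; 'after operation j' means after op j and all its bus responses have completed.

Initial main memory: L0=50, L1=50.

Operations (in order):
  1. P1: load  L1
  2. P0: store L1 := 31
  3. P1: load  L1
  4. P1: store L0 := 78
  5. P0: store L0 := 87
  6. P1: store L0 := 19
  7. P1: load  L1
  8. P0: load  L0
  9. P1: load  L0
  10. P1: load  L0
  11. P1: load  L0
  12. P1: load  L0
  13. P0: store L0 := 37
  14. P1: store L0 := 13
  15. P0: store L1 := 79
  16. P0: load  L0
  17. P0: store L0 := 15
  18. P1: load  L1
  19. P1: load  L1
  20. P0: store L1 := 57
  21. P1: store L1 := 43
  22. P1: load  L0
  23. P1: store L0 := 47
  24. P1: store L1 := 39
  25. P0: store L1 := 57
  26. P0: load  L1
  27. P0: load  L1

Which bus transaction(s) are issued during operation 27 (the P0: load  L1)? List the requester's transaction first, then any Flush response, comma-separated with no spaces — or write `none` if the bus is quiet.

[1] P1: load  L1 | P0:I, P1:E(50) | bus: BusRd
[2] P0: store L1 := 31 | P0:M(31), P1:I | bus: BusRdX
[3] P1: load  L1 | P0:O(31), P1:S(31) | bus: BusRd
[4] P1: store L0 := 78 | P0:I, P1:M(78) | bus: BusRdX
[5] P0: store L0 := 87 | P0:M(87), P1:I | bus: BusRdX,Flush
[6] P1: store L0 := 19 | P0:I, P1:M(19) | bus: BusRdX,Flush
[7] P1: load  L1 | P0:O(31), P1:S(31) | bus: none
[8] P0: load  L0 | P0:S(19), P1:O(19) | bus: BusRd
[9] P1: load  L0 | P0:S(19), P1:O(19) | bus: none
[10] P1: load  L0 | P0:S(19), P1:O(19) | bus: none
[11] P1: load  L0 | P0:S(19), P1:O(19) | bus: none
[12] P1: load  L0 | P0:S(19), P1:O(19) | bus: none
[13] P0: store L0 := 37 | P0:M(37), P1:I | bus: BusUpgr,Flush
[14] P1: store L0 := 13 | P0:I, P1:M(13) | bus: BusRdX,Flush
[15] P0: store L1 := 79 | P0:M(79), P1:I | bus: BusUpgr
[16] P0: load  L0 | P0:S(13), P1:O(13) | bus: BusRd
[17] P0: store L0 := 15 | P0:M(15), P1:I | bus: BusUpgr,Flush
[18] P1: load  L1 | P0:O(79), P1:S(79) | bus: BusRd
[19] P1: load  L1 | P0:O(79), P1:S(79) | bus: none
[20] P0: store L1 := 57 | P0:M(57), P1:I | bus: BusUpgr
[21] P1: store L1 := 43 | P0:I, P1:M(43) | bus: BusRdX,Flush
[22] P1: load  L0 | P0:O(15), P1:S(15) | bus: BusRd
[23] P1: store L0 := 47 | P0:I, P1:M(47) | bus: BusUpgr,Flush
[24] P1: store L1 := 39 | P0:I, P1:M(39) | bus: none
[25] P0: store L1 := 57 | P0:M(57), P1:I | bus: BusRdX,Flush
[26] P0: load  L1 | P0:M(57), P1:I | bus: none
[27] P0: load  L1 | P0:M(57), P1:I | bus: none

bus = none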